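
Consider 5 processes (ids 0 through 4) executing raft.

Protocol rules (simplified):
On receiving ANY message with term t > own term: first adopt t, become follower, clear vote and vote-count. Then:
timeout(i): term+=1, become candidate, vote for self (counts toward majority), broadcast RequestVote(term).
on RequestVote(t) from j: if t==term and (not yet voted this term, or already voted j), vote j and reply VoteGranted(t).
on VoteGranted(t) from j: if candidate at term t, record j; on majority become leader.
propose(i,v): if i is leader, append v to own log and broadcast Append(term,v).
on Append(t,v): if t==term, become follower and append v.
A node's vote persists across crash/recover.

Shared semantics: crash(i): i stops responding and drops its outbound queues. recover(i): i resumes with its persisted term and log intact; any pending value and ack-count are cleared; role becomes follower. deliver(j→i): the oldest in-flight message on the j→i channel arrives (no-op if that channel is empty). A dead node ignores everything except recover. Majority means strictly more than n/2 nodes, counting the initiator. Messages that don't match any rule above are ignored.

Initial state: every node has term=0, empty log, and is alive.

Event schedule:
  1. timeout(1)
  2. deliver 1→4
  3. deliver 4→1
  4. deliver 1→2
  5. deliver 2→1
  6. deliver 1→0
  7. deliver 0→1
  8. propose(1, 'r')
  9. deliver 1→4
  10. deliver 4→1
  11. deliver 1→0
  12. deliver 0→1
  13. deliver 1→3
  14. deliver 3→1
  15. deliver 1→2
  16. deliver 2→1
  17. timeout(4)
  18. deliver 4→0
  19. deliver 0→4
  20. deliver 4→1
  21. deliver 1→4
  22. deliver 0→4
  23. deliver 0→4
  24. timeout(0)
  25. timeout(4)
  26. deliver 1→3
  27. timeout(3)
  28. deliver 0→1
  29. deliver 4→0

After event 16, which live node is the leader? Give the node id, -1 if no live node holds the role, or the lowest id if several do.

1

1. timeout(1):  <1:cand t1 ->
2. deliver 1→4:  <4:foll t1 ->
3. deliver 4→1:  nop
4. deliver 1→2:  <2:foll t1 ->
5. deliver 2→1:  <1:lead t1 ->
6. deliver 1→0:  <0:foll t1 ->
7. deliver 0→1:  nop
8. propose(1,'r'):  <1:lead t1 r>
9. deliver 1→4:  <4:foll t1 r>
10. deliver 4→1:  nop
11. deliver 1→0:  <0:foll t1 r>
12. deliver 0→1:  nop
13. deliver 1→3:  <3:foll t1 ->
14. deliver 3→1:  nop
15. deliver 1→2:  <2:foll t1 r>
16. deliver 2→1:  nop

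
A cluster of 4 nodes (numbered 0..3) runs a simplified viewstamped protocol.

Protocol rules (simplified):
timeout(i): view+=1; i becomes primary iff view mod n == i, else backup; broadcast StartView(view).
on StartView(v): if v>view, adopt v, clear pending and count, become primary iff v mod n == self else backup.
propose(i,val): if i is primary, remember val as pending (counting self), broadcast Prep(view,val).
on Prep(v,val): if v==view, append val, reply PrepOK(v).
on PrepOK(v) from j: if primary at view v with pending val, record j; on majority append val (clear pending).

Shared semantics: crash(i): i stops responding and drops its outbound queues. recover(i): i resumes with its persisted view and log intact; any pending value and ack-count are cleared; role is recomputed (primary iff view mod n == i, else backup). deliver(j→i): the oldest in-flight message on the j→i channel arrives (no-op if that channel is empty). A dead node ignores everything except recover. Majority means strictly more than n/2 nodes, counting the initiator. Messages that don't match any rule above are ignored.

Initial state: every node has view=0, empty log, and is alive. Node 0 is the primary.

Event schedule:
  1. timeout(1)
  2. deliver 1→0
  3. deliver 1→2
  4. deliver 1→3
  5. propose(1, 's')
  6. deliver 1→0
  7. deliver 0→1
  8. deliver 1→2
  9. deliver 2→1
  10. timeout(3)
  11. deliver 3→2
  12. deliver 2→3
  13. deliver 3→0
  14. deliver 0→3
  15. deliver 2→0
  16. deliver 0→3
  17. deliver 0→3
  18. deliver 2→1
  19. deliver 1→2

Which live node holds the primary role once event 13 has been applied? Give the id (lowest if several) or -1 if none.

1

after 1 — timeout(1): n1:prim/v1/[-]
after 2 — deliver 1→0: n0:back/v1/[-]
after 3 — deliver 1→2: n2:back/v1/[-]
after 4 — deliver 1→3: n3:back/v1/[-]
after 5 — propose(1,'s'): ·
after 6 — deliver 1→0: n0:back/v1/[s]
after 7 — deliver 0→1: ·
after 8 — deliver 1→2: n2:back/v1/[s]
after 9 — deliver 2→1: n1:prim/v1/[s]
after 10 — timeout(3): n3:back/v2/[-]
after 11 — deliver 3→2: n2:prim/v2/[s]
after 12 — deliver 2→3: ·
after 13 — deliver 3→0: n0:back/v2/[s]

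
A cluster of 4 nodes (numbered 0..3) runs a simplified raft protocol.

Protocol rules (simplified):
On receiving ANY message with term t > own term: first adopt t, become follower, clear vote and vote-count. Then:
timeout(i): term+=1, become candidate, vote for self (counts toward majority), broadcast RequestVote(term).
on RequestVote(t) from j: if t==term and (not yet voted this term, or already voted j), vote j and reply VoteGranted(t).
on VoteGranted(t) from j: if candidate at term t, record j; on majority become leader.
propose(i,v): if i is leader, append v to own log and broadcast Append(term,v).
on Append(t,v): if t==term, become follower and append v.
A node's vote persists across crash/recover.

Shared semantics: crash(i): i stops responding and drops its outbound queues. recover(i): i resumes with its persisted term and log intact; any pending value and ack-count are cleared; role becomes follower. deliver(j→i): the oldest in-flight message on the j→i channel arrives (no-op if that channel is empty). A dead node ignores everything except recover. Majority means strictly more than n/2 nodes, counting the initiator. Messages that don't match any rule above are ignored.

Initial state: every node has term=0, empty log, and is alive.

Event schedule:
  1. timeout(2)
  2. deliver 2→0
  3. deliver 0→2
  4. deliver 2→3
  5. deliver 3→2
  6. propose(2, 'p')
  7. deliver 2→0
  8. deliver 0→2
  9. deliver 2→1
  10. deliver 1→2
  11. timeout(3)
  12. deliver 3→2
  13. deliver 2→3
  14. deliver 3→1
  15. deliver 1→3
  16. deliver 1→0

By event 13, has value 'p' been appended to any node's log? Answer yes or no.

[1] timeout(2) → N2(cand t1 [-])
[2] deliver 2→0 → N0(foll t1 [-])
[3] deliver 0→2 → ∅
[4] deliver 2→3 → N3(foll t1 [-])
[5] deliver 3→2 → N2(lead t1 [-])
[6] propose(2,'p') → N2(lead t1 [p])
[7] deliver 2→0 → N0(foll t1 [p])
[8] deliver 0→2 → ∅
[9] deliver 2→1 → N1(foll t1 [-])
[10] deliver 1→2 → ∅
[11] timeout(3) → N3(cand t2 [-])
[12] deliver 3→2 → N2(foll t2 [p])
[13] deliver 2→3 → ∅

yes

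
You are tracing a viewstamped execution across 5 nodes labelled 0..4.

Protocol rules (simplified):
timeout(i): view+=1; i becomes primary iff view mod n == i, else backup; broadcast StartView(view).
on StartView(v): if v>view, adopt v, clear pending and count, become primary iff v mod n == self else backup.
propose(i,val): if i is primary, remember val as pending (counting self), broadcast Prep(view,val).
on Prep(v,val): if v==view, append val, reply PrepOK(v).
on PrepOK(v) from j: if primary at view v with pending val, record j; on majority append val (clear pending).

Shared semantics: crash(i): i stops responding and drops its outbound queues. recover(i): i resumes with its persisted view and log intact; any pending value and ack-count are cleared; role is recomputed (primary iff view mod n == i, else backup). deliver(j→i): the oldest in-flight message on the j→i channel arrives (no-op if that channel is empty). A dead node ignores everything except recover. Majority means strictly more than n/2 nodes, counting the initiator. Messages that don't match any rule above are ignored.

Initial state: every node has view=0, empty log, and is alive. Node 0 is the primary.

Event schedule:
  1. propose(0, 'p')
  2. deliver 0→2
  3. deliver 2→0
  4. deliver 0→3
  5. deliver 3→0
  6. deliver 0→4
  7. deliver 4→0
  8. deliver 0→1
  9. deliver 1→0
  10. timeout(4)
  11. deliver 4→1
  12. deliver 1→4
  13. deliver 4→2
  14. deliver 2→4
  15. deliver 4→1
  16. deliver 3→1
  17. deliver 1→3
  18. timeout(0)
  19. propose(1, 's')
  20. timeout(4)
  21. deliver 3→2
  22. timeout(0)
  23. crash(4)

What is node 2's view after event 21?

after 1 — propose(0,'p'): ·
after 2 — deliver 0→2: n2:back/v0/[p]
after 3 — deliver 2→0: ·
after 4 — deliver 0→3: n3:back/v0/[p]
after 5 — deliver 3→0: n0:prim/v0/[p]
after 6 — deliver 0→4: n4:back/v0/[p]
after 7 — deliver 4→0: ·
after 8 — deliver 0→1: n1:back/v0/[p]
after 9 — deliver 1→0: ·
after 10 — timeout(4): n4:back/v1/[p]
after 11 — deliver 4→1: n1:prim/v1/[p]
after 12 — deliver 1→4: ·
after 13 — deliver 4→2: n2:back/v1/[p]
after 14 — deliver 2→4: ·
after 15 — deliver 4→1: ·
after 16 — deliver 3→1: ·
after 17 — deliver 1→3: ·
after 18 — timeout(0): n0:back/v1/[p]
after 19 — propose(1,'s'): ·
after 20 — timeout(4): n4:back/v2/[p]
after 21 — deliver 3→2: ·

1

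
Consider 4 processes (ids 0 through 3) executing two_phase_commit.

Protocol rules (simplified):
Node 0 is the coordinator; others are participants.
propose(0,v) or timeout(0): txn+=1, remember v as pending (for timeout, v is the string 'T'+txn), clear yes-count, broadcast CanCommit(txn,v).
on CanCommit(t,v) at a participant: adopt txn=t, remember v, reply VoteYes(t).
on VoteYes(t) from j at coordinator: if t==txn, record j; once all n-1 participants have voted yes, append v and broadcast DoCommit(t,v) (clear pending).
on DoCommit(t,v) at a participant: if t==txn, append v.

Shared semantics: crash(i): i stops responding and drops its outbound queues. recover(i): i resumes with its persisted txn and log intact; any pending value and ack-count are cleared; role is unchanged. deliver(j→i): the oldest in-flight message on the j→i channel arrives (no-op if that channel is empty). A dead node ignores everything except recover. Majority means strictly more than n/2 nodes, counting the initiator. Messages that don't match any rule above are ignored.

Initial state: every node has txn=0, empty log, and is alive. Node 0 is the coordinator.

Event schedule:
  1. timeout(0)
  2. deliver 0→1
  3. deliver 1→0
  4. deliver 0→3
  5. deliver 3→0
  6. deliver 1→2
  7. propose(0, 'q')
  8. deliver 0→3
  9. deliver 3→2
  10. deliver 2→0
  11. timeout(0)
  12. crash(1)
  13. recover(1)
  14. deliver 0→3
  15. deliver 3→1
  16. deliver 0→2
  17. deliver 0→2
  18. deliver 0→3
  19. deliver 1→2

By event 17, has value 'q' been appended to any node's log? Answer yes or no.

step 1 timeout(0): 0={coor,t=1,log=-}
step 2 deliver 0→1: 1={part,t=1,log=-}
step 3 deliver 1→0: —
step 4 deliver 0→3: 3={part,t=1,log=-}
step 5 deliver 3→0: —
step 6 deliver 1→2: —
step 7 propose(0,'q'): 0={coor,t=2,log=-}
step 8 deliver 0→3: 3={part,t=2,log=-}
step 9 deliver 3→2: —
step 10 deliver 2→0: —
step 11 timeout(0): 0={coor,t=3,log=-}
step 12 crash(1): 1={✗part,t=1,log=-}
step 13 recover(1): 1={part,t=1,log=-}
step 14 deliver 0→3: 3={part,t=3,log=-}
step 15 deliver 3→1: —
step 16 deliver 0→2: 2={part,t=1,log=-}
step 17 deliver 0→2: 2={part,t=2,log=-}

no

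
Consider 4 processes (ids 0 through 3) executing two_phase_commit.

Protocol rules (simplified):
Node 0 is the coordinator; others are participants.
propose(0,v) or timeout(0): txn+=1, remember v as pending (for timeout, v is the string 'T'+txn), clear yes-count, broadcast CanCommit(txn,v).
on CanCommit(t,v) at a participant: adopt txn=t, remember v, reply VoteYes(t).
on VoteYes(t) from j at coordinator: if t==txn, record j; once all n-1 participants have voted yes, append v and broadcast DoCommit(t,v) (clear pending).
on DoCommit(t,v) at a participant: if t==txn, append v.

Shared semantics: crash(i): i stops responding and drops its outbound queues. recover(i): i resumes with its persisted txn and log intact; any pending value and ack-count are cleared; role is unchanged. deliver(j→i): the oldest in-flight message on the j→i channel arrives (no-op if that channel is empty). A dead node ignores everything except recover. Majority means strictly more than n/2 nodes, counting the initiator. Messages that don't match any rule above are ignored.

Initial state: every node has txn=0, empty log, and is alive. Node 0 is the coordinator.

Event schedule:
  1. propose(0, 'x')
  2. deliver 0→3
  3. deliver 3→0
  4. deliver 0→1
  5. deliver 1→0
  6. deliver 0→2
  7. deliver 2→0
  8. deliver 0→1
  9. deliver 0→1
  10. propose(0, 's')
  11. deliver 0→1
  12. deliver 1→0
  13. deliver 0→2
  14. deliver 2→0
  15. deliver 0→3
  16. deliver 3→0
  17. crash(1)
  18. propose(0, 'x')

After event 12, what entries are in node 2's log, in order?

step 1 propose(0,'x'): 0={coor,t=1,log=-}
step 2 deliver 0→3: 3={part,t=1,log=-}
step 3 deliver 3→0: —
step 4 deliver 0→1: 1={part,t=1,log=-}
step 5 deliver 1→0: —
step 6 deliver 0→2: 2={part,t=1,log=-}
step 7 deliver 2→0: 0={coor,t=1,log=x}
step 8 deliver 0→1: 1={part,t=1,log=x}
step 9 deliver 0→1: —
step 10 propose(0,'s'): 0={coor,t=2,log=x}
step 11 deliver 0→1: 1={part,t=2,log=x}
step 12 deliver 1→0: —

empty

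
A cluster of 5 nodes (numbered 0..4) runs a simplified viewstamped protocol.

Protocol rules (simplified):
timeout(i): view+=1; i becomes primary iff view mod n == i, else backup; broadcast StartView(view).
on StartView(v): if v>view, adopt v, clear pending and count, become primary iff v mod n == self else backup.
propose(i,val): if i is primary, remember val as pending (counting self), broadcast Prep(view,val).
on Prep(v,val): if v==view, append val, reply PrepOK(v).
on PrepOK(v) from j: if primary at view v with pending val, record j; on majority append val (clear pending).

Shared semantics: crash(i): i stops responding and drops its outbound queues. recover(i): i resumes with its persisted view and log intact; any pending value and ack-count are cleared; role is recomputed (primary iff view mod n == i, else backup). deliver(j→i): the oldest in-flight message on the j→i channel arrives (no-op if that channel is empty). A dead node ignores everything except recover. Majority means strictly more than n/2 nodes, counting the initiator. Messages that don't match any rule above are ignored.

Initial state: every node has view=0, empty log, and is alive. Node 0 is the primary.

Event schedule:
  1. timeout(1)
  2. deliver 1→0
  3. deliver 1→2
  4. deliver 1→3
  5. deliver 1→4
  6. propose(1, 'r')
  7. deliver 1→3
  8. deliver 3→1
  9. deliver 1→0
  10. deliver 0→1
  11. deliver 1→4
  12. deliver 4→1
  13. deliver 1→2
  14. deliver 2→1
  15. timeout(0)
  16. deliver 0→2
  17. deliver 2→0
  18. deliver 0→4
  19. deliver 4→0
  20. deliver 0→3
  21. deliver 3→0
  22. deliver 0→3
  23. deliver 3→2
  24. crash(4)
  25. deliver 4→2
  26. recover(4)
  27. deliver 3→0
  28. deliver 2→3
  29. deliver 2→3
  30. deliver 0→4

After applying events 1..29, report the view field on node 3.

1. timeout(1):  <1:prim v1 ->
2. deliver 1→0:  <0:back v1 ->
3. deliver 1→2:  <2:back v1 ->
4. deliver 1→3:  <3:back v1 ->
5. deliver 1→4:  <4:back v1 ->
6. propose(1,'r'):  nop
7. deliver 1→3:  <3:back v1 r>
8. deliver 3→1:  nop
9. deliver 1→0:  <0:back v1 r>
10. deliver 0→1:  <1:prim v1 r>
11. deliver 1→4:  <4:back v1 r>
12. deliver 4→1:  nop
13. deliver 1→2:  <2:back v1 r>
14. deliver 2→1:  nop
15. timeout(0):  <0:back v2 r>
16. deliver 0→2:  <2:prim v2 r>
17. deliver 2→0:  nop
18. deliver 0→4:  <4:back v2 r>
19. deliver 4→0:  nop
20. deliver 0→3:  <3:back v2 r>
21. deliver 3→0:  nop
22. deliver 0→3:  nop
23. deliver 3→2:  nop
24. crash(4):  <4:✗back v2 r>
25. deliver 4→2:  nop
26. recover(4):  <4:back v2 r>
27. deliver 3→0:  nop
28. deliver 2→3:  nop
29. deliver 2→3:  nop

2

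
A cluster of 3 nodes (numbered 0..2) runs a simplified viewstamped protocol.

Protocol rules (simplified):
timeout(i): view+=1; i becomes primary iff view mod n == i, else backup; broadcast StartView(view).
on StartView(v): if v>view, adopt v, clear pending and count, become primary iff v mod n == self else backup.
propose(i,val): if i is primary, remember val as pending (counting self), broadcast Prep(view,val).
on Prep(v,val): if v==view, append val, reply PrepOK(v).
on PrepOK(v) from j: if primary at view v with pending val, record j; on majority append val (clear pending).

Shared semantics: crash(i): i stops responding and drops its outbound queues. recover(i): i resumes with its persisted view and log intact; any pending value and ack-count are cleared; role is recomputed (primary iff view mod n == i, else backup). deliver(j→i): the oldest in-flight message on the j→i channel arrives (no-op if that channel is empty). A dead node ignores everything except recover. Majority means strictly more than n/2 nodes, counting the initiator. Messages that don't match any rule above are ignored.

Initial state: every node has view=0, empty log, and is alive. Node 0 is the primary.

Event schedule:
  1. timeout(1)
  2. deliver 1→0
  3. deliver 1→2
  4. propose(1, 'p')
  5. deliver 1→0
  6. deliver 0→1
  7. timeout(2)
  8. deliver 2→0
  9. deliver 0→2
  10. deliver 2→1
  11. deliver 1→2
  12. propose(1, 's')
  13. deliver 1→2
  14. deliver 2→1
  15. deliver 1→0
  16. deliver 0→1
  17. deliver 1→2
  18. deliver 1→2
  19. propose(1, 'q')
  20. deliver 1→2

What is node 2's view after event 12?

2

1. timeout(1):  <1:prim v1 ->
2. deliver 1→0:  <0:back v1 ->
3. deliver 1→2:  <2:back v1 ->
4. propose(1,'p'):  nop
5. deliver 1→0:  <0:back v1 p>
6. deliver 0→1:  <1:prim v1 p>
7. timeout(2):  <2:prim v2 ->
8. deliver 2→0:  <0:back v2 p>
9. deliver 0→2:  nop
10. deliver 2→1:  <1:back v2 p>
11. deliver 1→2:  nop
12. propose(1,'s'):  nop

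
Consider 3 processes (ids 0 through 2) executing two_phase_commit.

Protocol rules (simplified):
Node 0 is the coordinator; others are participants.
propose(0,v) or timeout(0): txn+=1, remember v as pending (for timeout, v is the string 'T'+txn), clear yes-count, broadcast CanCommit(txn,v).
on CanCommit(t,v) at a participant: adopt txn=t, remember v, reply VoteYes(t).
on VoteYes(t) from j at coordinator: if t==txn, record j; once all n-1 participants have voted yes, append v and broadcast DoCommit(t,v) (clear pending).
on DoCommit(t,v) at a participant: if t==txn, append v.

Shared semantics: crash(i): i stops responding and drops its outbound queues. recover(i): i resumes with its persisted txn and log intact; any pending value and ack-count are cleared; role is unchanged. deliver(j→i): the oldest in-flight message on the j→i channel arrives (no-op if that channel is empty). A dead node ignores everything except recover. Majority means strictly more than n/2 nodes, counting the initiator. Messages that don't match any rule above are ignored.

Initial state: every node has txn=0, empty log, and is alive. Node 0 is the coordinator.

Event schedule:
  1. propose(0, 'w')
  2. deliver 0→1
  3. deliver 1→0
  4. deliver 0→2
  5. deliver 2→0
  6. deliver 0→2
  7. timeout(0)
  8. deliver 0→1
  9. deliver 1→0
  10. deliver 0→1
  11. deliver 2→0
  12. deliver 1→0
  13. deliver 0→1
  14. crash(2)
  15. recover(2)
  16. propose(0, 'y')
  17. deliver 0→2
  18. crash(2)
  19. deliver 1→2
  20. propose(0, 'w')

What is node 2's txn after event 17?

after 1 — propose(0,'w'): n0:coor/t1/[-]
after 2 — deliver 0→1: n1:part/t1/[-]
after 3 — deliver 1→0: ·
after 4 — deliver 0→2: n2:part/t1/[-]
after 5 — deliver 2→0: n0:coor/t1/[w]
after 6 — deliver 0→2: n2:part/t1/[w]
after 7 — timeout(0): n0:coor/t2/[w]
after 8 — deliver 0→1: n1:part/t1/[w]
after 9 — deliver 1→0: ·
after 10 — deliver 0→1: n1:part/t2/[w]
after 11 — deliver 2→0: ·
after 12 — deliver 1→0: ·
after 13 — deliver 0→1: ·
after 14 — crash(2): n2:✗part/t1/[w]
after 15 — recover(2): n2:part/t1/[w]
after 16 — propose(0,'y'): n0:coor/t3/[w]
after 17 — deliver 0→2: n2:part/t2/[w]

2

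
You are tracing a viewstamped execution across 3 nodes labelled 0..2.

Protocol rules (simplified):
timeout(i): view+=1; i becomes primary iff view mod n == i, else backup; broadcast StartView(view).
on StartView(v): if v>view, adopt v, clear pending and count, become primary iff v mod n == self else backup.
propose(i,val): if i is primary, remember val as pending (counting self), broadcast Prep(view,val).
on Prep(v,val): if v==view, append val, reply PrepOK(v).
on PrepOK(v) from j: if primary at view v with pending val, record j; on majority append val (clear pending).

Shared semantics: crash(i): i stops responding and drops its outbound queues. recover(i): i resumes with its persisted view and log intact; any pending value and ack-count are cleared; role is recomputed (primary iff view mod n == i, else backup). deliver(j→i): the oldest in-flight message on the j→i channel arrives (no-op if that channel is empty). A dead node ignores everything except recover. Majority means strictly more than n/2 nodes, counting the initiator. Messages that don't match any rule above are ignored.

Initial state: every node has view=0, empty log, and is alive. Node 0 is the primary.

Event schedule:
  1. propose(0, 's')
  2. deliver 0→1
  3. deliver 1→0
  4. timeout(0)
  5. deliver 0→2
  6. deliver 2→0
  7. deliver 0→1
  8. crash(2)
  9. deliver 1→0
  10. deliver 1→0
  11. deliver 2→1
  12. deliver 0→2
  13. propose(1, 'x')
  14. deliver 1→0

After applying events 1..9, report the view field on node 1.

[1] propose(0,'s') → ∅
[2] deliver 0→1 → N1(back v0 [s])
[3] deliver 1→0 → N0(prim v0 [s])
[4] timeout(0) → N0(back v1 [s])
[5] deliver 0→2 → N2(back v0 [s])
[6] deliver 2→0 → ∅
[7] deliver 0→1 → N1(prim v1 [s])
[8] crash(2) → N2(✗back v0 [s])
[9] deliver 1→0 → ∅

1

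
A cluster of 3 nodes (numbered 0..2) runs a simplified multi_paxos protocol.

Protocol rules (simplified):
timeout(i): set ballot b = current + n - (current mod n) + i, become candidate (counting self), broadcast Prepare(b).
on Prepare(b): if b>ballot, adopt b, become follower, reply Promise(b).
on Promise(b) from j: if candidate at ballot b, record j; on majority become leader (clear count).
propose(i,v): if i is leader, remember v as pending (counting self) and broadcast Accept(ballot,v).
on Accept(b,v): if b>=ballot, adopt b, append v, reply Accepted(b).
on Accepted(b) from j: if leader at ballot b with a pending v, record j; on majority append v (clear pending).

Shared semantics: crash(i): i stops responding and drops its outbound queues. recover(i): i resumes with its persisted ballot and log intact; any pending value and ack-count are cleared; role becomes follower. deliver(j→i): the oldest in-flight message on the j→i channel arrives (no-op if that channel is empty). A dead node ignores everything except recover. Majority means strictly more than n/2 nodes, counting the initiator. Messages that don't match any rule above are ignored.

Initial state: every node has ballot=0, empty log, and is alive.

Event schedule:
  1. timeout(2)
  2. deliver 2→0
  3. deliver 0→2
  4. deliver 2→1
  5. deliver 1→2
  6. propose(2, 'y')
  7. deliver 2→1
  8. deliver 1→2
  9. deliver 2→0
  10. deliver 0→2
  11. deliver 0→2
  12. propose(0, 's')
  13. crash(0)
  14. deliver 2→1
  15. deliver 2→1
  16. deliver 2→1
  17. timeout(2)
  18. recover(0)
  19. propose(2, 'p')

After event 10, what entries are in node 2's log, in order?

e1 timeout(2): 2[cand,b=5,-]
e2 deliver 2→0: 0[foll,b=5,-]
e3 deliver 0→2: 2[lead,b=5,-]
e4 deliver 2→1: 1[foll,b=5,-]
e5 deliver 1→2: ·
e6 propose(2,'y'): ·
e7 deliver 2→1: 1[foll,b=5,y]
e8 deliver 1→2: 2[lead,b=5,y]
e9 deliver 2→0: 0[foll,b=5,y]
e10 deliver 0→2: ·

y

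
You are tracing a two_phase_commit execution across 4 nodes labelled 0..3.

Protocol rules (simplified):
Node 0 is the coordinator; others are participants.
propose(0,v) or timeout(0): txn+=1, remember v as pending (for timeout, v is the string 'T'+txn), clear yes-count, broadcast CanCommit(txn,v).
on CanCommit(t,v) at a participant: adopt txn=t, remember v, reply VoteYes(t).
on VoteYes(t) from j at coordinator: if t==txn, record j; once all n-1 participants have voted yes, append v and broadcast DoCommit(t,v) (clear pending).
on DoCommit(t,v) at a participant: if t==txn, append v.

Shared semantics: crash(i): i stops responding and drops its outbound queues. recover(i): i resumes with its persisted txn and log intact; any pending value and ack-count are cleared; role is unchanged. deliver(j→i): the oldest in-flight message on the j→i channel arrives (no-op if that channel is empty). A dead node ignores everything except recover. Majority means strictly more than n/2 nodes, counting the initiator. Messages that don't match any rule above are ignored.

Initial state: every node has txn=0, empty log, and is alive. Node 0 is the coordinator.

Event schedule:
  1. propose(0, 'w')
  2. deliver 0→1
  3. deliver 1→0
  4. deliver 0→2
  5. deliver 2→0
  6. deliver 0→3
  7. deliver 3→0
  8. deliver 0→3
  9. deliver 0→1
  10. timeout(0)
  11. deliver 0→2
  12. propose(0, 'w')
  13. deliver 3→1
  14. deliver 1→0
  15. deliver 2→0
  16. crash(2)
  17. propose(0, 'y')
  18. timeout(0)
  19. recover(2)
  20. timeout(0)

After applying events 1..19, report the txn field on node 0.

5

1. propose(0,'w'):  <0:coor t1 ->
2. deliver 0→1:  <1:part t1 ->
3. deliver 1→0:  nop
4. deliver 0→2:  <2:part t1 ->
5. deliver 2→0:  nop
6. deliver 0→3:  <3:part t1 ->
7. deliver 3→0:  <0:coor t1 w>
8. deliver 0→3:  <3:part t1 w>
9. deliver 0→1:  <1:part t1 w>
10. timeout(0):  <0:coor t2 w>
11. deliver 0→2:  <2:part t1 w>
12. propose(0,'w'):  <0:coor t3 w>
13. deliver 3→1:  nop
14. deliver 1→0:  nop
15. deliver 2→0:  nop
16. crash(2):  <2:✗part t1 w>
17. propose(0,'y'):  <0:coor t4 w>
18. timeout(0):  <0:coor t5 w>
19. recover(2):  <2:part t1 w>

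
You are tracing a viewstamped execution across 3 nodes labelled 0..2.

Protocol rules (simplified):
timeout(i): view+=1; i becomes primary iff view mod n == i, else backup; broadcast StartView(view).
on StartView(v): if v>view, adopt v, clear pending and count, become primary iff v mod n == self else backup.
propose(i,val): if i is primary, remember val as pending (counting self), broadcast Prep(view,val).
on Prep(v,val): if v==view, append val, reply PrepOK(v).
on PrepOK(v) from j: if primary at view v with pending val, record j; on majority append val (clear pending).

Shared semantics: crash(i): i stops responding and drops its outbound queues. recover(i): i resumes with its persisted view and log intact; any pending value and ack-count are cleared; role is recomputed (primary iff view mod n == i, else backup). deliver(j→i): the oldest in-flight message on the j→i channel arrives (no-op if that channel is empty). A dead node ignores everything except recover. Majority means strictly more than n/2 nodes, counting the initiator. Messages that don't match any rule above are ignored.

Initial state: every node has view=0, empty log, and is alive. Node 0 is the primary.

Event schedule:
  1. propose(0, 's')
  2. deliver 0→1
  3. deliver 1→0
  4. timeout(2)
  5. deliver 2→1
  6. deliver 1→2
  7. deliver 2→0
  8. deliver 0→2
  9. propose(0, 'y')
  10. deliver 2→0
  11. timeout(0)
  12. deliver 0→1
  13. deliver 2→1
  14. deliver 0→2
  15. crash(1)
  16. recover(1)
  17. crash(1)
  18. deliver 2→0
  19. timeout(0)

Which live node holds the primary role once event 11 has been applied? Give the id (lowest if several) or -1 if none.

1. propose(0,'s'):  nop
2. deliver 0→1:  <1:back v0 s>
3. deliver 1→0:  <0:prim v0 s>
4. timeout(2):  <2:back v1 ->
5. deliver 2→1:  <1:prim v1 s>
6. deliver 1→2:  nop
7. deliver 2→0:  <0:back v1 s>
8. deliver 0→2:  nop
9. propose(0,'y'):  nop
10. deliver 2→0:  nop
11. timeout(0):  <0:back v2 s>

1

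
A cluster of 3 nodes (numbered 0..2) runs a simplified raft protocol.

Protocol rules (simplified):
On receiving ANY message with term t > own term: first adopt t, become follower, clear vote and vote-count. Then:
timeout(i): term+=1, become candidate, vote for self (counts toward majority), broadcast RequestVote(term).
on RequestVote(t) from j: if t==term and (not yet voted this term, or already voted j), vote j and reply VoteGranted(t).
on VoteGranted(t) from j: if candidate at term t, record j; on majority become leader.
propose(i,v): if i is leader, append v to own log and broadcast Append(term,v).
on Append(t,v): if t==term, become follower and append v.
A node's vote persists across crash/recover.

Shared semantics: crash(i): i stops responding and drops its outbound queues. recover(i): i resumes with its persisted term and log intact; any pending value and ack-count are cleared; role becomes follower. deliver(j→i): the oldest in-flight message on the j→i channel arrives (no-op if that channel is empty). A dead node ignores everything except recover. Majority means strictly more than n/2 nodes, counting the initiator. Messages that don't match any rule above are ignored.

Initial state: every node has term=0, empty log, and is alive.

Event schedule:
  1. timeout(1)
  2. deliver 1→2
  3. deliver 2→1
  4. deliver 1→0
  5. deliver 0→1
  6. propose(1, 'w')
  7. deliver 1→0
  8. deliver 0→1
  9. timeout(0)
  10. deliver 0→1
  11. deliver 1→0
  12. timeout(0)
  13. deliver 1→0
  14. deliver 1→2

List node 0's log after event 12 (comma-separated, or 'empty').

w

after 1 — timeout(1): n1:cand/t1/[-]
after 2 — deliver 1→2: n2:foll/t1/[-]
after 3 — deliver 2→1: n1:lead/t1/[-]
after 4 — deliver 1→0: n0:foll/t1/[-]
after 5 — deliver 0→1: ·
after 6 — propose(1,'w'): n1:lead/t1/[w]
after 7 — deliver 1→0: n0:foll/t1/[w]
after 8 — deliver 0→1: ·
after 9 — timeout(0): n0:cand/t2/[w]
after 10 — deliver 0→1: n1:foll/t2/[w]
after 11 — deliver 1→0: n0:lead/t2/[w]
after 12 — timeout(0): n0:cand/t3/[w]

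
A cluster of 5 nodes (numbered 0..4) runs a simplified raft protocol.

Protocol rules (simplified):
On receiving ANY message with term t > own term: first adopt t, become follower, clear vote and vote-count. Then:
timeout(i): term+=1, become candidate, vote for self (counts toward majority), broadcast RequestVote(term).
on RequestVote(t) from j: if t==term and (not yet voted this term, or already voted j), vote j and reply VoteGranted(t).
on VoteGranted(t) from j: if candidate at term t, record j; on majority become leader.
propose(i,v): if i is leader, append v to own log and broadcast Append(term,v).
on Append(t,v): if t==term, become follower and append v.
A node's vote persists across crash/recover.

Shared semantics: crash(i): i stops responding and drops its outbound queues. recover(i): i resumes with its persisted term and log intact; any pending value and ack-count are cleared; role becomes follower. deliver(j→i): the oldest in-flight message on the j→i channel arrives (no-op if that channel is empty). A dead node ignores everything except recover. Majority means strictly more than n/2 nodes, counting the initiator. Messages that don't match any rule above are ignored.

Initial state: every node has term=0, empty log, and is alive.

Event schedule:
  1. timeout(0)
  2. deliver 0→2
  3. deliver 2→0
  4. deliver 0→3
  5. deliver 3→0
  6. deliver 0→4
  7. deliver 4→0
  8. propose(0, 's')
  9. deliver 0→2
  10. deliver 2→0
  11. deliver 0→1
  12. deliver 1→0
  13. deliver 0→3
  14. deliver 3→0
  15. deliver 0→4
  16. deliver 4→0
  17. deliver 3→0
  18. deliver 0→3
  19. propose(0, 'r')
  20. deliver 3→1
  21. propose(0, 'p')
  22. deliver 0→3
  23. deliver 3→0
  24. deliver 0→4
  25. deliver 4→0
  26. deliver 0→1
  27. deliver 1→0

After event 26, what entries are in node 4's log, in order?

1. timeout(0):  <0:cand t1 ->
2. deliver 0→2:  <2:foll t1 ->
3. deliver 2→0:  nop
4. deliver 0→3:  <3:foll t1 ->
5. deliver 3→0:  <0:lead t1 ->
6. deliver 0→4:  <4:foll t1 ->
7. deliver 4→0:  nop
8. propose(0,'s'):  <0:lead t1 s>
9. deliver 0→2:  <2:foll t1 s>
10. deliver 2→0:  nop
11. deliver 0→1:  <1:foll t1 ->
12. deliver 1→0:  nop
13. deliver 0→3:  <3:foll t1 s>
14. deliver 3→0:  nop
15. deliver 0→4:  <4:foll t1 s>
16. deliver 4→0:  nop
17. deliver 3→0:  nop
18. deliver 0→3:  nop
19. propose(0,'r'):  <0:lead t1 s,r>
20. deliver 3→1:  nop
21. propose(0,'p'):  <0:lead t1 s,r,p>
22. deliver 0→3:  <3:foll t1 s,r>
23. deliver 3→0:  nop
24. deliver 0→4:  <4:foll t1 s,r>
25. deliver 4→0:  nop
26. deliver 0→1:  <1:foll t1 s>

s,r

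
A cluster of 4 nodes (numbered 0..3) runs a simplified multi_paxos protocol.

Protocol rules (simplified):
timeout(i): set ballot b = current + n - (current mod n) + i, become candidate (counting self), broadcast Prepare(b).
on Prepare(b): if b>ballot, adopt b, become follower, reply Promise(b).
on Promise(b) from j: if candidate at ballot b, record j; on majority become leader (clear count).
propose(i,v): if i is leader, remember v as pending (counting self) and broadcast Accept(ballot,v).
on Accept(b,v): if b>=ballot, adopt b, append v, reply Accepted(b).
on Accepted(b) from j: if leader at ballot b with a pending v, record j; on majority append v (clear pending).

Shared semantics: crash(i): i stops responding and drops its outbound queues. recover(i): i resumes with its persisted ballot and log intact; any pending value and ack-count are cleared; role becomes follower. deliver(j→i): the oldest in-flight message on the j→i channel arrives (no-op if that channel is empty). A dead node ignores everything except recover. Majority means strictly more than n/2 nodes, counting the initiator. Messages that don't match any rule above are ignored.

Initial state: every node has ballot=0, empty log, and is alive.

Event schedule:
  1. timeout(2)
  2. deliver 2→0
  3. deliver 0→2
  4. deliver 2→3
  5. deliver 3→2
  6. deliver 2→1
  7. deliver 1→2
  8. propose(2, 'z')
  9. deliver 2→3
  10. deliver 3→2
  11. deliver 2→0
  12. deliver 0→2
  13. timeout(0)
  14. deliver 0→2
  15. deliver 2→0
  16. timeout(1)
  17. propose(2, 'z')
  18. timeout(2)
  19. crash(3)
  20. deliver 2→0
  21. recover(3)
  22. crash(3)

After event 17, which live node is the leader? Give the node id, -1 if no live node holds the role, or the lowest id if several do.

-1

e1 timeout(2): 2[cand,b=6,-]
e2 deliver 2→0: 0[foll,b=6,-]
e3 deliver 0→2: ·
e4 deliver 2→3: 3[foll,b=6,-]
e5 deliver 3→2: 2[lead,b=6,-]
e6 deliver 2→1: 1[foll,b=6,-]
e7 deliver 1→2: ·
e8 propose(2,'z'): ·
e9 deliver 2→3: 3[foll,b=6,z]
e10 deliver 3→2: ·
e11 deliver 2→0: 0[foll,b=6,z]
e12 deliver 0→2: 2[lead,b=6,z]
e13 timeout(0): 0[cand,b=8,z]
e14 deliver 0→2: 2[foll,b=8,z]
e15 deliver 2→0: ·
e16 timeout(1): 1[cand,b=9,-]
e17 propose(2,'z'): ·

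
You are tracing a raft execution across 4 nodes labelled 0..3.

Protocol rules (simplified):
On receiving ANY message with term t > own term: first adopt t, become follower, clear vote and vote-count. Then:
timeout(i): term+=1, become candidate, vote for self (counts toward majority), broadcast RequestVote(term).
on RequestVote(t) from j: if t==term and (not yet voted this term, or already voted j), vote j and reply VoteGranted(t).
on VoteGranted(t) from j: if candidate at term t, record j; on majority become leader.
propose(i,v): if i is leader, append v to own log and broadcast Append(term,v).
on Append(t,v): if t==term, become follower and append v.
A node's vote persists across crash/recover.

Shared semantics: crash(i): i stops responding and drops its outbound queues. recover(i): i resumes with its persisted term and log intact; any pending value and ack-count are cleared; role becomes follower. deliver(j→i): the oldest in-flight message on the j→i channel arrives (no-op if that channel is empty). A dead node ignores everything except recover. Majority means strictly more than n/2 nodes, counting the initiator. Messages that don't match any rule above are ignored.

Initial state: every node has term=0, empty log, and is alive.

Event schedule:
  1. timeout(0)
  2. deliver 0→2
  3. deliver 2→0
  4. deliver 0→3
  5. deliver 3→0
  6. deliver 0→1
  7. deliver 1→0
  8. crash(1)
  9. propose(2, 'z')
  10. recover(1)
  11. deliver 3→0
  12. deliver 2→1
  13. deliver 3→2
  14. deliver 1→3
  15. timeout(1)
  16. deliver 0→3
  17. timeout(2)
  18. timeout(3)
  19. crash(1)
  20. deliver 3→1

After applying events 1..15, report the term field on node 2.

1

[1] timeout(0) → N0(cand t1 [-])
[2] deliver 0→2 → N2(foll t1 [-])
[3] deliver 2→0 → ∅
[4] deliver 0→3 → N3(foll t1 [-])
[5] deliver 3→0 → N0(lead t1 [-])
[6] deliver 0→1 → N1(foll t1 [-])
[7] deliver 1→0 → ∅
[8] crash(1) → N1(✗foll t1 [-])
[9] propose(2,'z') → ∅
[10] recover(1) → N1(foll t1 [-])
[11] deliver 3→0 → ∅
[12] deliver 2→1 → ∅
[13] deliver 3→2 → ∅
[14] deliver 1→3 → ∅
[15] timeout(1) → N1(cand t2 [-])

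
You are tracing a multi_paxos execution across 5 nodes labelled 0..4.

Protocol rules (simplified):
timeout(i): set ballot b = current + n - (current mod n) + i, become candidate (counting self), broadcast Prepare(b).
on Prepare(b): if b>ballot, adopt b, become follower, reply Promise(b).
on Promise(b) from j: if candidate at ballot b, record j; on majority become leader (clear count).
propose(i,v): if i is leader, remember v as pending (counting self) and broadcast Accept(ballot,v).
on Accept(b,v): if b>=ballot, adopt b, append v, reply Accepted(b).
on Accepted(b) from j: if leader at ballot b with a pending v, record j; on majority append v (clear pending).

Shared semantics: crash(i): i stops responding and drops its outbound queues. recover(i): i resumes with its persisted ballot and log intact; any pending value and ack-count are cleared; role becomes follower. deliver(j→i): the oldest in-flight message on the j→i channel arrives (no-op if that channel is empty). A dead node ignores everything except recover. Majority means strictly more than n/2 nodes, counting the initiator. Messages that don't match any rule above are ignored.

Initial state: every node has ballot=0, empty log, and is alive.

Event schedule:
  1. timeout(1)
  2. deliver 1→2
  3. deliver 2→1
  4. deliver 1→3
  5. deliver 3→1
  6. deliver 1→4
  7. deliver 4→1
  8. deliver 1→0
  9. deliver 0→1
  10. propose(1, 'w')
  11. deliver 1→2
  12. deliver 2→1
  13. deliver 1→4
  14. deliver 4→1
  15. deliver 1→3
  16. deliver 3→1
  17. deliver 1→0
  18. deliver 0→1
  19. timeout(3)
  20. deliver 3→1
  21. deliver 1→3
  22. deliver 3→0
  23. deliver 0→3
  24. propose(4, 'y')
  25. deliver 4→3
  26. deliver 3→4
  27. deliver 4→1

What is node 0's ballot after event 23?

13

1. timeout(1):  <1:cand b6 ->
2. deliver 1→2:  <2:foll b6 ->
3. deliver 2→1:  nop
4. deliver 1→3:  <3:foll b6 ->
5. deliver 3→1:  <1:lead b6 ->
6. deliver 1→4:  <4:foll b6 ->
7. deliver 4→1:  nop
8. deliver 1→0:  <0:foll b6 ->
9. deliver 0→1:  nop
10. propose(1,'w'):  nop
11. deliver 1→2:  <2:foll b6 w>
12. deliver 2→1:  nop
13. deliver 1→4:  <4:foll b6 w>
14. deliver 4→1:  <1:lead b6 w>
15. deliver 1→3:  <3:foll b6 w>
16. deliver 3→1:  nop
17. deliver 1→0:  <0:foll b6 w>
18. deliver 0→1:  nop
19. timeout(3):  <3:cand b13 w>
20. deliver 3→1:  <1:foll b13 w>
21. deliver 1→3:  nop
22. deliver 3→0:  <0:foll b13 w>
23. deliver 0→3:  <3:lead b13 w>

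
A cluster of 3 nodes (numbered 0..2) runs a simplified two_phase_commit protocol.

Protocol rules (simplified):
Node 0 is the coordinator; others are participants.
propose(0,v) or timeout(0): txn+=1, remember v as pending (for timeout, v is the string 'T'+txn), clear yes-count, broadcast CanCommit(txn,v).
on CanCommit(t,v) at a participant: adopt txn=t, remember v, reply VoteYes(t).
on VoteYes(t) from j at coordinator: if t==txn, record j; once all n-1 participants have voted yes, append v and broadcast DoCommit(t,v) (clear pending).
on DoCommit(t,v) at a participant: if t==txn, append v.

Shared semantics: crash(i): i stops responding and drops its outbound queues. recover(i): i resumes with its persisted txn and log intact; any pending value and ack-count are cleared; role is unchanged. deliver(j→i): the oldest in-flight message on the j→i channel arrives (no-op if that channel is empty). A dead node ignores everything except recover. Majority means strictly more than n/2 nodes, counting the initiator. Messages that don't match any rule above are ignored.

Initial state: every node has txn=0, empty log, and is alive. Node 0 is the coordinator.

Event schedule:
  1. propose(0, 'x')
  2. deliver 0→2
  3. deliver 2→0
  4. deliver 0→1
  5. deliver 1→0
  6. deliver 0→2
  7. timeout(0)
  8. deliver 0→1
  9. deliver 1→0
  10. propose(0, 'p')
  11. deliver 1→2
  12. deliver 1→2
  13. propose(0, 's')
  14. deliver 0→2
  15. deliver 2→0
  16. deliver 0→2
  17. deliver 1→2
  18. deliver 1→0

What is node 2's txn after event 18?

3

after 1 — propose(0,'x'): n0:coor/t1/[-]
after 2 — deliver 0→2: n2:part/t1/[-]
after 3 — deliver 2→0: ·
after 4 — deliver 0→1: n1:part/t1/[-]
after 5 — deliver 1→0: n0:coor/t1/[x]
after 6 — deliver 0→2: n2:part/t1/[x]
after 7 — timeout(0): n0:coor/t2/[x]
after 8 — deliver 0→1: n1:part/t1/[x]
after 9 — deliver 1→0: ·
after 10 — propose(0,'p'): n0:coor/t3/[x]
after 11 — deliver 1→2: ·
after 12 — deliver 1→2: ·
after 13 — propose(0,'s'): n0:coor/t4/[x]
after 14 — deliver 0→2: n2:part/t2/[x]
after 15 — deliver 2→0: ·
after 16 — deliver 0→2: n2:part/t3/[x]
after 17 — deliver 1→2: ·
after 18 — deliver 1→0: ·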